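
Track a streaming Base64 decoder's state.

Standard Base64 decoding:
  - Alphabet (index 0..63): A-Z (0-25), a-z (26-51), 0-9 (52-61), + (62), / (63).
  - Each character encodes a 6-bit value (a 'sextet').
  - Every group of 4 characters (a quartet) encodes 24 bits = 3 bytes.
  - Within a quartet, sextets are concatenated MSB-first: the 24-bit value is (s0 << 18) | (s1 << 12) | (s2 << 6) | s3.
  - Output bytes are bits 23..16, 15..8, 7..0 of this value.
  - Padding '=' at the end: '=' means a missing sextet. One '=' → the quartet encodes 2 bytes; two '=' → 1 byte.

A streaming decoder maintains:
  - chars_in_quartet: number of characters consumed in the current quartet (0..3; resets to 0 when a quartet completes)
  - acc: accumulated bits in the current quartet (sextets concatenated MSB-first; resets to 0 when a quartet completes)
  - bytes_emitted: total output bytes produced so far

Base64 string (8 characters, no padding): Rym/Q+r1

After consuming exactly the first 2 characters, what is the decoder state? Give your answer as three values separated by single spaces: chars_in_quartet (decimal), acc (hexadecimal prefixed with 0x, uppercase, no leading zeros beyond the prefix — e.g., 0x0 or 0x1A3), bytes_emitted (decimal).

Answer: 2 0x472 0

Derivation:
After char 0 ('R'=17): chars_in_quartet=1 acc=0x11 bytes_emitted=0
After char 1 ('y'=50): chars_in_quartet=2 acc=0x472 bytes_emitted=0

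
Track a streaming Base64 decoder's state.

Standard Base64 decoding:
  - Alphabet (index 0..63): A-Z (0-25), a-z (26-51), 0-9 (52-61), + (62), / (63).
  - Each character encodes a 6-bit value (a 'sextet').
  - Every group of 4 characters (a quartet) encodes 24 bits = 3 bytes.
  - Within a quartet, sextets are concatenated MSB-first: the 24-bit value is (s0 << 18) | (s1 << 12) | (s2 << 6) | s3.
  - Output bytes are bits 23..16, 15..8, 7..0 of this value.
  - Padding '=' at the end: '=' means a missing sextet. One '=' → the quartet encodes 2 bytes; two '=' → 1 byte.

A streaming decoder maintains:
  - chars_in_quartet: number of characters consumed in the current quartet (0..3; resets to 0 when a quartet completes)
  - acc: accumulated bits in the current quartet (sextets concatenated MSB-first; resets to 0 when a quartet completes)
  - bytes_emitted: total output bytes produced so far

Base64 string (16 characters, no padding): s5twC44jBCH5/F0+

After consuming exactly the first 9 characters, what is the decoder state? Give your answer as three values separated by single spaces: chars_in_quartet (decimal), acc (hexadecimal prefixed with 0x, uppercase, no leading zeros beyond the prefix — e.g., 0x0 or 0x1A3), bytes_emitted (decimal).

After char 0 ('s'=44): chars_in_quartet=1 acc=0x2C bytes_emitted=0
After char 1 ('5'=57): chars_in_quartet=2 acc=0xB39 bytes_emitted=0
After char 2 ('t'=45): chars_in_quartet=3 acc=0x2CE6D bytes_emitted=0
After char 3 ('w'=48): chars_in_quartet=4 acc=0xB39B70 -> emit B3 9B 70, reset; bytes_emitted=3
After char 4 ('C'=2): chars_in_quartet=1 acc=0x2 bytes_emitted=3
After char 5 ('4'=56): chars_in_quartet=2 acc=0xB8 bytes_emitted=3
After char 6 ('4'=56): chars_in_quartet=3 acc=0x2E38 bytes_emitted=3
After char 7 ('j'=35): chars_in_quartet=4 acc=0xB8E23 -> emit 0B 8E 23, reset; bytes_emitted=6
After char 8 ('B'=1): chars_in_quartet=1 acc=0x1 bytes_emitted=6

Answer: 1 0x1 6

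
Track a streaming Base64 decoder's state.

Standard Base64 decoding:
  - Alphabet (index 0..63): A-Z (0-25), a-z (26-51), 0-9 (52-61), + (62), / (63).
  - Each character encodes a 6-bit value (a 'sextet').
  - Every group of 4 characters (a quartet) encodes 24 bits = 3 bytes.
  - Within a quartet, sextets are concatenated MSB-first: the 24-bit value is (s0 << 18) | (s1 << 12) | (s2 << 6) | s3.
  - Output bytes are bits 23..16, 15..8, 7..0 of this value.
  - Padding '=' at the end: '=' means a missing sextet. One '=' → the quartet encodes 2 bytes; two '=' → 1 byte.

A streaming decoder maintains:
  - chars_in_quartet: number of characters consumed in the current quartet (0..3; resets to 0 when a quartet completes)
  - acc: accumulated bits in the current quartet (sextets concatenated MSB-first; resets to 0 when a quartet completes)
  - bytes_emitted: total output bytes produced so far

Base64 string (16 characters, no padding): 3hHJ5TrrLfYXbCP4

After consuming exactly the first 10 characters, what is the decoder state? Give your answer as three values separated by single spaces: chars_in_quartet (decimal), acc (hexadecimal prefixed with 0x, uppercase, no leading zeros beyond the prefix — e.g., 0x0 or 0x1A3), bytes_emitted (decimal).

Answer: 2 0x2DF 6

Derivation:
After char 0 ('3'=55): chars_in_quartet=1 acc=0x37 bytes_emitted=0
After char 1 ('h'=33): chars_in_quartet=2 acc=0xDE1 bytes_emitted=0
After char 2 ('H'=7): chars_in_quartet=3 acc=0x37847 bytes_emitted=0
After char 3 ('J'=9): chars_in_quartet=4 acc=0xDE11C9 -> emit DE 11 C9, reset; bytes_emitted=3
After char 4 ('5'=57): chars_in_quartet=1 acc=0x39 bytes_emitted=3
After char 5 ('T'=19): chars_in_quartet=2 acc=0xE53 bytes_emitted=3
After char 6 ('r'=43): chars_in_quartet=3 acc=0x394EB bytes_emitted=3
After char 7 ('r'=43): chars_in_quartet=4 acc=0xE53AEB -> emit E5 3A EB, reset; bytes_emitted=6
After char 8 ('L'=11): chars_in_quartet=1 acc=0xB bytes_emitted=6
After char 9 ('f'=31): chars_in_quartet=2 acc=0x2DF bytes_emitted=6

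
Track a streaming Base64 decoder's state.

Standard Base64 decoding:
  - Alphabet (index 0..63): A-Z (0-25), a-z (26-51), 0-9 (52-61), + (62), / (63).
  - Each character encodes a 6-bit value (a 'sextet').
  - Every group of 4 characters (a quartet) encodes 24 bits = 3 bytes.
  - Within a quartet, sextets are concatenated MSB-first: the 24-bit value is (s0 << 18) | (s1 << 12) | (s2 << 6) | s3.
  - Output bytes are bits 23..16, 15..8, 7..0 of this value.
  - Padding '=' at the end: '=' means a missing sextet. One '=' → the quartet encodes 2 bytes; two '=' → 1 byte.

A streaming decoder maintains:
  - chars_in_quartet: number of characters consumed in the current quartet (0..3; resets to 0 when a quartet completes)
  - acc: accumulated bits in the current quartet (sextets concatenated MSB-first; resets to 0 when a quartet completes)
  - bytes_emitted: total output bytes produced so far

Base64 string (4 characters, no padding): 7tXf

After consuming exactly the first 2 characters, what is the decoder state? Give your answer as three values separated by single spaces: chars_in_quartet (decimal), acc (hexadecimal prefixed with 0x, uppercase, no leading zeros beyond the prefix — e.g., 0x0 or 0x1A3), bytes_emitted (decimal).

After char 0 ('7'=59): chars_in_quartet=1 acc=0x3B bytes_emitted=0
After char 1 ('t'=45): chars_in_quartet=2 acc=0xEED bytes_emitted=0

Answer: 2 0xEED 0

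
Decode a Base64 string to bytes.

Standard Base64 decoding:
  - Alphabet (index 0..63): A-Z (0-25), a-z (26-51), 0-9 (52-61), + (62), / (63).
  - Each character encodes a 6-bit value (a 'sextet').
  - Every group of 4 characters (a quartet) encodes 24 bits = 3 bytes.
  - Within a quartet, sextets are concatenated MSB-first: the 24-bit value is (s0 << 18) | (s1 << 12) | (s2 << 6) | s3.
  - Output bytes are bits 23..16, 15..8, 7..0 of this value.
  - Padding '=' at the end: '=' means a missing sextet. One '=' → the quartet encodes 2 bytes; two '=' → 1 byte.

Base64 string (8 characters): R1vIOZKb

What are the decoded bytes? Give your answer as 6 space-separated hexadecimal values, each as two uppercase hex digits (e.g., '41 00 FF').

After char 0 ('R'=17): chars_in_quartet=1 acc=0x11 bytes_emitted=0
After char 1 ('1'=53): chars_in_quartet=2 acc=0x475 bytes_emitted=0
After char 2 ('v'=47): chars_in_quartet=3 acc=0x11D6F bytes_emitted=0
After char 3 ('I'=8): chars_in_quartet=4 acc=0x475BC8 -> emit 47 5B C8, reset; bytes_emitted=3
After char 4 ('O'=14): chars_in_quartet=1 acc=0xE bytes_emitted=3
After char 5 ('Z'=25): chars_in_quartet=2 acc=0x399 bytes_emitted=3
After char 6 ('K'=10): chars_in_quartet=3 acc=0xE64A bytes_emitted=3
After char 7 ('b'=27): chars_in_quartet=4 acc=0x39929B -> emit 39 92 9B, reset; bytes_emitted=6

Answer: 47 5B C8 39 92 9B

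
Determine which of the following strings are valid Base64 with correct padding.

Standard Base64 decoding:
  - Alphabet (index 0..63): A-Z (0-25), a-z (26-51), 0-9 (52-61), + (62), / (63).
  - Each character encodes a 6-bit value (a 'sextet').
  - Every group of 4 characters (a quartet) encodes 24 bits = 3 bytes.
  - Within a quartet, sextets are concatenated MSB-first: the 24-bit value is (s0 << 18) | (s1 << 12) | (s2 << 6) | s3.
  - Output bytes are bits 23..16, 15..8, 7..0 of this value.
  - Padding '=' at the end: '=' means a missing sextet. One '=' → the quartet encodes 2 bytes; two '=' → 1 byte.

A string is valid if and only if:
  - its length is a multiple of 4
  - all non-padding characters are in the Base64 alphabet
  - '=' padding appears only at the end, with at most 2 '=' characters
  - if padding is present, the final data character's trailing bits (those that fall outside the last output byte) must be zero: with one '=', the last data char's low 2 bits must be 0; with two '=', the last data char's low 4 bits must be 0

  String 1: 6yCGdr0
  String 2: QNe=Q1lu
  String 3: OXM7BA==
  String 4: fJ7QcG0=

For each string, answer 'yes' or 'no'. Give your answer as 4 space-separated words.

String 1: '6yCGdr0' → invalid (len=7 not mult of 4)
String 2: 'QNe=Q1lu' → invalid (bad char(s): ['=']; '=' in middle)
String 3: 'OXM7BA==' → valid
String 4: 'fJ7QcG0=' → valid

Answer: no no yes yes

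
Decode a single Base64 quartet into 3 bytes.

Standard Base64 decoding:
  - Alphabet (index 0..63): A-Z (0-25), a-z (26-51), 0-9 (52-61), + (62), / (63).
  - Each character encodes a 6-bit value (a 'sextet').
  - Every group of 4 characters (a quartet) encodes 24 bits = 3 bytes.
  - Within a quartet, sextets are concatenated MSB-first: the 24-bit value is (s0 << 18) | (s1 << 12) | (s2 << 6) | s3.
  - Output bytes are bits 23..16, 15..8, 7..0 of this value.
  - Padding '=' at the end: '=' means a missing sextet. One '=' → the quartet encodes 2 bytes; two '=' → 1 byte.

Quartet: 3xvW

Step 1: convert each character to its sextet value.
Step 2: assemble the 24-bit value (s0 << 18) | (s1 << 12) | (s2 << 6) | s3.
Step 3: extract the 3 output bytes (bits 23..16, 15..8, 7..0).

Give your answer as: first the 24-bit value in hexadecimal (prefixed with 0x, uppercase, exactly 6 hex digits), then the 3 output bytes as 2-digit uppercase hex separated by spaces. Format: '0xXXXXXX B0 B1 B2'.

Answer: 0xDF1BD6 DF 1B D6

Derivation:
Sextets: 3=55, x=49, v=47, W=22
24-bit: (55<<18) | (49<<12) | (47<<6) | 22
      = 0xDC0000 | 0x031000 | 0x000BC0 | 0x000016
      = 0xDF1BD6
Bytes: (v>>16)&0xFF=DF, (v>>8)&0xFF=1B, v&0xFF=D6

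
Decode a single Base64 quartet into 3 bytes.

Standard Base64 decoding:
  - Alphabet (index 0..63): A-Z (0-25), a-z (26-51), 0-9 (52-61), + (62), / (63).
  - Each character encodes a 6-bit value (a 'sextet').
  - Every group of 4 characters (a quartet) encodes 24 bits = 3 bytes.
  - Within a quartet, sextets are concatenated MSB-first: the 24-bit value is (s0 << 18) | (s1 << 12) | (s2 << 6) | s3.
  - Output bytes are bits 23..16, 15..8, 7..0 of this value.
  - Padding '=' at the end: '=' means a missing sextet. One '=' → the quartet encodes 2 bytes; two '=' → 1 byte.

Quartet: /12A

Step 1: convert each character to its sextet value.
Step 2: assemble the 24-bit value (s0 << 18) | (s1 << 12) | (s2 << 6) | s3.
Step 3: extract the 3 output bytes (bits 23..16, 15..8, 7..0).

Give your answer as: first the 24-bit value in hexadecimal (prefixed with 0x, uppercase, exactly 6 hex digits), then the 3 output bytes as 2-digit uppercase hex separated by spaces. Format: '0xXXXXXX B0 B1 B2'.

Sextets: /=63, 1=53, 2=54, A=0
24-bit: (63<<18) | (53<<12) | (54<<6) | 0
      = 0xFC0000 | 0x035000 | 0x000D80 | 0x000000
      = 0xFF5D80
Bytes: (v>>16)&0xFF=FF, (v>>8)&0xFF=5D, v&0xFF=80

Answer: 0xFF5D80 FF 5D 80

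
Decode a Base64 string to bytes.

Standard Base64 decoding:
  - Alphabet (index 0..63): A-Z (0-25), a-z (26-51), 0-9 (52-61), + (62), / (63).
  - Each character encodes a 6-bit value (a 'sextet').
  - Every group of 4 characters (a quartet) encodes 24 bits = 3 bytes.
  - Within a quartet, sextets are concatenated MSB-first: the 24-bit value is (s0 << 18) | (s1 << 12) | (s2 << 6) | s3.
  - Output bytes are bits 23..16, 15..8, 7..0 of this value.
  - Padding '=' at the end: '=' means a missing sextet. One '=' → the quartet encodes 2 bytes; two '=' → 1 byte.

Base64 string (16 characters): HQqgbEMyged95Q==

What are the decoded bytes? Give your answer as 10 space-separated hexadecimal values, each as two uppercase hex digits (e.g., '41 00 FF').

Answer: 1D 0A A0 6C 43 32 81 E7 7D E5

Derivation:
After char 0 ('H'=7): chars_in_quartet=1 acc=0x7 bytes_emitted=0
After char 1 ('Q'=16): chars_in_quartet=2 acc=0x1D0 bytes_emitted=0
After char 2 ('q'=42): chars_in_quartet=3 acc=0x742A bytes_emitted=0
After char 3 ('g'=32): chars_in_quartet=4 acc=0x1D0AA0 -> emit 1D 0A A0, reset; bytes_emitted=3
After char 4 ('b'=27): chars_in_quartet=1 acc=0x1B bytes_emitted=3
After char 5 ('E'=4): chars_in_quartet=2 acc=0x6C4 bytes_emitted=3
After char 6 ('M'=12): chars_in_quartet=3 acc=0x1B10C bytes_emitted=3
After char 7 ('y'=50): chars_in_quartet=4 acc=0x6C4332 -> emit 6C 43 32, reset; bytes_emitted=6
After char 8 ('g'=32): chars_in_quartet=1 acc=0x20 bytes_emitted=6
After char 9 ('e'=30): chars_in_quartet=2 acc=0x81E bytes_emitted=6
After char 10 ('d'=29): chars_in_quartet=3 acc=0x2079D bytes_emitted=6
After char 11 ('9'=61): chars_in_quartet=4 acc=0x81E77D -> emit 81 E7 7D, reset; bytes_emitted=9
After char 12 ('5'=57): chars_in_quartet=1 acc=0x39 bytes_emitted=9
After char 13 ('Q'=16): chars_in_quartet=2 acc=0xE50 bytes_emitted=9
Padding '==': partial quartet acc=0xE50 -> emit E5; bytes_emitted=10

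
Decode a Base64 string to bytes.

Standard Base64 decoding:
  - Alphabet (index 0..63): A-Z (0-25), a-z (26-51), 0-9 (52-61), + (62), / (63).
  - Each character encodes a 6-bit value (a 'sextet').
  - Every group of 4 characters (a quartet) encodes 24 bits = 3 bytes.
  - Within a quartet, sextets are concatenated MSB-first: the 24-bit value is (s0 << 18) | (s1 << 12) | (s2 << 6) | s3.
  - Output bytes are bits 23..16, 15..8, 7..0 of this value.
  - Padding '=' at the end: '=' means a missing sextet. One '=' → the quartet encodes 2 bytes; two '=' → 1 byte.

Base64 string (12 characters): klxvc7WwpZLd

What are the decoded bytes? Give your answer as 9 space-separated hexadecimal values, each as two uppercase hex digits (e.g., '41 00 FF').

Answer: 92 5C 6F 73 B5 B0 A5 92 DD

Derivation:
After char 0 ('k'=36): chars_in_quartet=1 acc=0x24 bytes_emitted=0
After char 1 ('l'=37): chars_in_quartet=2 acc=0x925 bytes_emitted=0
After char 2 ('x'=49): chars_in_quartet=3 acc=0x24971 bytes_emitted=0
After char 3 ('v'=47): chars_in_quartet=4 acc=0x925C6F -> emit 92 5C 6F, reset; bytes_emitted=3
After char 4 ('c'=28): chars_in_quartet=1 acc=0x1C bytes_emitted=3
After char 5 ('7'=59): chars_in_quartet=2 acc=0x73B bytes_emitted=3
After char 6 ('W'=22): chars_in_quartet=3 acc=0x1CED6 bytes_emitted=3
After char 7 ('w'=48): chars_in_quartet=4 acc=0x73B5B0 -> emit 73 B5 B0, reset; bytes_emitted=6
After char 8 ('p'=41): chars_in_quartet=1 acc=0x29 bytes_emitted=6
After char 9 ('Z'=25): chars_in_quartet=2 acc=0xA59 bytes_emitted=6
After char 10 ('L'=11): chars_in_quartet=3 acc=0x2964B bytes_emitted=6
After char 11 ('d'=29): chars_in_quartet=4 acc=0xA592DD -> emit A5 92 DD, reset; bytes_emitted=9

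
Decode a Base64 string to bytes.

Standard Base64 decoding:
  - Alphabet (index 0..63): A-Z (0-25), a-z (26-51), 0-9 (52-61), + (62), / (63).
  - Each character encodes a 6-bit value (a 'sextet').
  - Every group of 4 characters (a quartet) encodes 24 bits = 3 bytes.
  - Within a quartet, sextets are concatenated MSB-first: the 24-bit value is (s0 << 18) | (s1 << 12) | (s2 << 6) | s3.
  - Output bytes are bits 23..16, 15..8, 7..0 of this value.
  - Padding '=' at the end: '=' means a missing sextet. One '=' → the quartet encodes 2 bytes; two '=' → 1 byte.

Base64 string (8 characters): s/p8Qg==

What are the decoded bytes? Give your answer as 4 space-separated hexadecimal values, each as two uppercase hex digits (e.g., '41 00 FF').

After char 0 ('s'=44): chars_in_quartet=1 acc=0x2C bytes_emitted=0
After char 1 ('/'=63): chars_in_quartet=2 acc=0xB3F bytes_emitted=0
After char 2 ('p'=41): chars_in_quartet=3 acc=0x2CFE9 bytes_emitted=0
After char 3 ('8'=60): chars_in_quartet=4 acc=0xB3FA7C -> emit B3 FA 7C, reset; bytes_emitted=3
After char 4 ('Q'=16): chars_in_quartet=1 acc=0x10 bytes_emitted=3
After char 5 ('g'=32): chars_in_quartet=2 acc=0x420 bytes_emitted=3
Padding '==': partial quartet acc=0x420 -> emit 42; bytes_emitted=4

Answer: B3 FA 7C 42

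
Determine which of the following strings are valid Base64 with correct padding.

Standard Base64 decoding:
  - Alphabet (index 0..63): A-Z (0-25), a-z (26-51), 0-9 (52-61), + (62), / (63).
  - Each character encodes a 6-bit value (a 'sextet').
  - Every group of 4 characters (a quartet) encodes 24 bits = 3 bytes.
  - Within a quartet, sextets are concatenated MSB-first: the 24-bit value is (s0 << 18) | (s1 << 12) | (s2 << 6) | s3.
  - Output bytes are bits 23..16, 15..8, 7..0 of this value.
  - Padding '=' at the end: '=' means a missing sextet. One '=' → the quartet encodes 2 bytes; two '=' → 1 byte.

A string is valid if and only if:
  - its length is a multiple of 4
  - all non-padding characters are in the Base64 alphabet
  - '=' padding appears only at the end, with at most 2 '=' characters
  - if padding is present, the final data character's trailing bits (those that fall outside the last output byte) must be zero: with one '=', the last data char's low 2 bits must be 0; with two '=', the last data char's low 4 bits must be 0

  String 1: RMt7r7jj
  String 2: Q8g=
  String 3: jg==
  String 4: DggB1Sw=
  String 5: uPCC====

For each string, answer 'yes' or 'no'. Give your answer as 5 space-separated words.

String 1: 'RMt7r7jj' → valid
String 2: 'Q8g=' → valid
String 3: 'jg==' → valid
String 4: 'DggB1Sw=' → valid
String 5: 'uPCC====' → invalid (4 pad chars (max 2))

Answer: yes yes yes yes no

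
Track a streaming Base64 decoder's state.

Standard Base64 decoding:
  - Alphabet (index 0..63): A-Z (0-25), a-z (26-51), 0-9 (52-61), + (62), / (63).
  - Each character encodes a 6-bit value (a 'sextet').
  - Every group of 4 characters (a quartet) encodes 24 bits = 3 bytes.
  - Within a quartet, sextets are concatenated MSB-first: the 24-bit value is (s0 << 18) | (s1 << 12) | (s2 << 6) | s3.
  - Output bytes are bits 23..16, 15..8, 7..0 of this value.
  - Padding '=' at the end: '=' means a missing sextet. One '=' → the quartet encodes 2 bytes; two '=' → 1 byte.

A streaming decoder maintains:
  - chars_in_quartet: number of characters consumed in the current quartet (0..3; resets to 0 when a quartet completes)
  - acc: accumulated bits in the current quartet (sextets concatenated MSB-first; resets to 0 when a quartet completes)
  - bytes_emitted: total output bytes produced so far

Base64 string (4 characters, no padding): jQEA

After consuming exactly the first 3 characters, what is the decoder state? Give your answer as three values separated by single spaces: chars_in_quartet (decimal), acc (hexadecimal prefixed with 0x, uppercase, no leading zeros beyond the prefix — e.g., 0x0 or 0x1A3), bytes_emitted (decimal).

After char 0 ('j'=35): chars_in_quartet=1 acc=0x23 bytes_emitted=0
After char 1 ('Q'=16): chars_in_quartet=2 acc=0x8D0 bytes_emitted=0
After char 2 ('E'=4): chars_in_quartet=3 acc=0x23404 bytes_emitted=0

Answer: 3 0x23404 0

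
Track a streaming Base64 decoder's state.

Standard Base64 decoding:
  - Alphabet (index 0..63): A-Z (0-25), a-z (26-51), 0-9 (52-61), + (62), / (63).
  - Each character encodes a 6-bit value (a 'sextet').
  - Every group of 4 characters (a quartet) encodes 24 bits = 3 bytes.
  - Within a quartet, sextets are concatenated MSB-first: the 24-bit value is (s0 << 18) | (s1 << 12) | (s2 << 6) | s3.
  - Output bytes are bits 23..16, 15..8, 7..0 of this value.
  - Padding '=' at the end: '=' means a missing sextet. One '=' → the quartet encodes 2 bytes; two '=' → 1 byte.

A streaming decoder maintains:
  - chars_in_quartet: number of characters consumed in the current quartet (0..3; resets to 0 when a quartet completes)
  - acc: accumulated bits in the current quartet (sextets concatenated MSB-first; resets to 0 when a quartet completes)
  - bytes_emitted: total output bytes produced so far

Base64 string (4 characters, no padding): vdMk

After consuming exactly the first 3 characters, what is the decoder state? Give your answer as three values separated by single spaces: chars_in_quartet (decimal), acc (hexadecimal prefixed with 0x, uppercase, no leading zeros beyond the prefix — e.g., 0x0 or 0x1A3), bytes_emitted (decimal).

After char 0 ('v'=47): chars_in_quartet=1 acc=0x2F bytes_emitted=0
After char 1 ('d'=29): chars_in_quartet=2 acc=0xBDD bytes_emitted=0
After char 2 ('M'=12): chars_in_quartet=3 acc=0x2F74C bytes_emitted=0

Answer: 3 0x2F74C 0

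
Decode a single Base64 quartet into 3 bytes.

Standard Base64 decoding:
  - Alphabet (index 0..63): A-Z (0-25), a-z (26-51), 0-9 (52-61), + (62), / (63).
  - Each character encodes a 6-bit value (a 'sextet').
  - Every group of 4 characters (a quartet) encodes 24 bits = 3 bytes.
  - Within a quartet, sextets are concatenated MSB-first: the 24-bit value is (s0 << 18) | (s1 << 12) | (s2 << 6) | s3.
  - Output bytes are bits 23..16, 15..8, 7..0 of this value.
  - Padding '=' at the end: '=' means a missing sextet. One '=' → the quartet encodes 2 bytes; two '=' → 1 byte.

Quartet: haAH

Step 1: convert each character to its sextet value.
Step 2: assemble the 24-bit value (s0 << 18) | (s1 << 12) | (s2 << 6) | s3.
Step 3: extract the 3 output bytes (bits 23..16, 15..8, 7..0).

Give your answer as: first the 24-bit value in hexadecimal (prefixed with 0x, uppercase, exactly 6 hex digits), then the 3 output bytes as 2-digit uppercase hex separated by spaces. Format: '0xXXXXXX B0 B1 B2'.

Answer: 0x85A007 85 A0 07

Derivation:
Sextets: h=33, a=26, A=0, H=7
24-bit: (33<<18) | (26<<12) | (0<<6) | 7
      = 0x840000 | 0x01A000 | 0x000000 | 0x000007
      = 0x85A007
Bytes: (v>>16)&0xFF=85, (v>>8)&0xFF=A0, v&0xFF=07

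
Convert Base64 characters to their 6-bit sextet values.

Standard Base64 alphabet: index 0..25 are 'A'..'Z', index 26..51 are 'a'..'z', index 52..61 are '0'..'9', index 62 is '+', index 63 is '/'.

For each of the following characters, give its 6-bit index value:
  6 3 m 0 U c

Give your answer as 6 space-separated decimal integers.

'6': 0..9 range, 52 + ord('6') − ord('0') = 58
'3': 0..9 range, 52 + ord('3') − ord('0') = 55
'm': a..z range, 26 + ord('m') − ord('a') = 38
'0': 0..9 range, 52 + ord('0') − ord('0') = 52
'U': A..Z range, ord('U') − ord('A') = 20
'c': a..z range, 26 + ord('c') − ord('a') = 28

Answer: 58 55 38 52 20 28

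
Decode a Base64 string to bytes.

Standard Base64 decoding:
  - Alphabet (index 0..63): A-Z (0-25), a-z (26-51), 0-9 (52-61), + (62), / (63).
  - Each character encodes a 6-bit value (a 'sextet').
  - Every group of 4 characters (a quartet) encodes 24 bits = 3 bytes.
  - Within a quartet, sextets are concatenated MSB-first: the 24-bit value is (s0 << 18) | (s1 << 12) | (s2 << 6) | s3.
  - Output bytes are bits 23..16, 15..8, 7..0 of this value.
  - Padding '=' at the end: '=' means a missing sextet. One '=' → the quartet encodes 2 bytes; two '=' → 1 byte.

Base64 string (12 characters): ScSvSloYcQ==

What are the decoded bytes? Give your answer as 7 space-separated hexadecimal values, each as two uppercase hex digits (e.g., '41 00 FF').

After char 0 ('S'=18): chars_in_quartet=1 acc=0x12 bytes_emitted=0
After char 1 ('c'=28): chars_in_quartet=2 acc=0x49C bytes_emitted=0
After char 2 ('S'=18): chars_in_quartet=3 acc=0x12712 bytes_emitted=0
After char 3 ('v'=47): chars_in_quartet=4 acc=0x49C4AF -> emit 49 C4 AF, reset; bytes_emitted=3
After char 4 ('S'=18): chars_in_quartet=1 acc=0x12 bytes_emitted=3
After char 5 ('l'=37): chars_in_quartet=2 acc=0x4A5 bytes_emitted=3
After char 6 ('o'=40): chars_in_quartet=3 acc=0x12968 bytes_emitted=3
After char 7 ('Y'=24): chars_in_quartet=4 acc=0x4A5A18 -> emit 4A 5A 18, reset; bytes_emitted=6
After char 8 ('c'=28): chars_in_quartet=1 acc=0x1C bytes_emitted=6
After char 9 ('Q'=16): chars_in_quartet=2 acc=0x710 bytes_emitted=6
Padding '==': partial quartet acc=0x710 -> emit 71; bytes_emitted=7

Answer: 49 C4 AF 4A 5A 18 71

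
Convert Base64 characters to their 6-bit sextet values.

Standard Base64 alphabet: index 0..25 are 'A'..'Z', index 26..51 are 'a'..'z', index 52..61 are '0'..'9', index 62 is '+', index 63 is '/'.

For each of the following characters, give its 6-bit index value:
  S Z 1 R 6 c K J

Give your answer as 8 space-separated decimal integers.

'S': A..Z range, ord('S') − ord('A') = 18
'Z': A..Z range, ord('Z') − ord('A') = 25
'1': 0..9 range, 52 + ord('1') − ord('0') = 53
'R': A..Z range, ord('R') − ord('A') = 17
'6': 0..9 range, 52 + ord('6') − ord('0') = 58
'c': a..z range, 26 + ord('c') − ord('a') = 28
'K': A..Z range, ord('K') − ord('A') = 10
'J': A..Z range, ord('J') − ord('A') = 9

Answer: 18 25 53 17 58 28 10 9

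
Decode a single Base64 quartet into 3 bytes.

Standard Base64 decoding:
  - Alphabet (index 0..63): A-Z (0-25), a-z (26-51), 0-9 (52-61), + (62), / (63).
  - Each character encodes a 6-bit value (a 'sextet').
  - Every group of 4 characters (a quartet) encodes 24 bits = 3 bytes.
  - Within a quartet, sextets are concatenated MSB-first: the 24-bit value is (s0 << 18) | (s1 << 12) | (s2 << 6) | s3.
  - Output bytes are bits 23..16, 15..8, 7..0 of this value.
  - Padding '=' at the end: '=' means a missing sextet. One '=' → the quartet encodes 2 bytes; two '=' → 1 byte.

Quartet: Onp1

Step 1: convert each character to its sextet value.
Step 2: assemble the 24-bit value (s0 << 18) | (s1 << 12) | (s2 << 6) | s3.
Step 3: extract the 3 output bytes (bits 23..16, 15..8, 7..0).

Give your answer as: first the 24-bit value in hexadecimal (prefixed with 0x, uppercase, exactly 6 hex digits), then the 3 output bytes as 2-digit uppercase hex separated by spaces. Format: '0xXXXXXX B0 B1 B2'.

Sextets: O=14, n=39, p=41, 1=53
24-bit: (14<<18) | (39<<12) | (41<<6) | 53
      = 0x380000 | 0x027000 | 0x000A40 | 0x000035
      = 0x3A7A75
Bytes: (v>>16)&0xFF=3A, (v>>8)&0xFF=7A, v&0xFF=75

Answer: 0x3A7A75 3A 7A 75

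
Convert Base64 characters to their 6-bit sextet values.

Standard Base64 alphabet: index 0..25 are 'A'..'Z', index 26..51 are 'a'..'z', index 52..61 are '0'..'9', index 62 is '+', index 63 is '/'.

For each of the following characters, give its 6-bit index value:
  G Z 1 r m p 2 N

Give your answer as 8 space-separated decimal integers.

Answer: 6 25 53 43 38 41 54 13

Derivation:
'G': A..Z range, ord('G') − ord('A') = 6
'Z': A..Z range, ord('Z') − ord('A') = 25
'1': 0..9 range, 52 + ord('1') − ord('0') = 53
'r': a..z range, 26 + ord('r') − ord('a') = 43
'm': a..z range, 26 + ord('m') − ord('a') = 38
'p': a..z range, 26 + ord('p') − ord('a') = 41
'2': 0..9 range, 52 + ord('2') − ord('0') = 54
'N': A..Z range, ord('N') − ord('A') = 13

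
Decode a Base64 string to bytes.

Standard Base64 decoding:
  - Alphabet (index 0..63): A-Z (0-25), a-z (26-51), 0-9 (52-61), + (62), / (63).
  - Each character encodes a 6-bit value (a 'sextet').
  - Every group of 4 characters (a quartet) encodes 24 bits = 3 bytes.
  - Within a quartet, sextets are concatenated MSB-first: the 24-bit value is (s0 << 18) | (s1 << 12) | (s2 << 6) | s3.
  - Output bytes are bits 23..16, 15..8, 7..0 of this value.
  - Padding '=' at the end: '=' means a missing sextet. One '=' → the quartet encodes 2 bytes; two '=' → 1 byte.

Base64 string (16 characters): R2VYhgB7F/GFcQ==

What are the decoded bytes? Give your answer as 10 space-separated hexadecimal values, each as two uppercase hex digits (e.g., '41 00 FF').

After char 0 ('R'=17): chars_in_quartet=1 acc=0x11 bytes_emitted=0
After char 1 ('2'=54): chars_in_quartet=2 acc=0x476 bytes_emitted=0
After char 2 ('V'=21): chars_in_quartet=3 acc=0x11D95 bytes_emitted=0
After char 3 ('Y'=24): chars_in_quartet=4 acc=0x476558 -> emit 47 65 58, reset; bytes_emitted=3
After char 4 ('h'=33): chars_in_quartet=1 acc=0x21 bytes_emitted=3
After char 5 ('g'=32): chars_in_quartet=2 acc=0x860 bytes_emitted=3
After char 6 ('B'=1): chars_in_quartet=3 acc=0x21801 bytes_emitted=3
After char 7 ('7'=59): chars_in_quartet=4 acc=0x86007B -> emit 86 00 7B, reset; bytes_emitted=6
After char 8 ('F'=5): chars_in_quartet=1 acc=0x5 bytes_emitted=6
After char 9 ('/'=63): chars_in_quartet=2 acc=0x17F bytes_emitted=6
After char 10 ('G'=6): chars_in_quartet=3 acc=0x5FC6 bytes_emitted=6
After char 11 ('F'=5): chars_in_quartet=4 acc=0x17F185 -> emit 17 F1 85, reset; bytes_emitted=9
After char 12 ('c'=28): chars_in_quartet=1 acc=0x1C bytes_emitted=9
After char 13 ('Q'=16): chars_in_quartet=2 acc=0x710 bytes_emitted=9
Padding '==': partial quartet acc=0x710 -> emit 71; bytes_emitted=10

Answer: 47 65 58 86 00 7B 17 F1 85 71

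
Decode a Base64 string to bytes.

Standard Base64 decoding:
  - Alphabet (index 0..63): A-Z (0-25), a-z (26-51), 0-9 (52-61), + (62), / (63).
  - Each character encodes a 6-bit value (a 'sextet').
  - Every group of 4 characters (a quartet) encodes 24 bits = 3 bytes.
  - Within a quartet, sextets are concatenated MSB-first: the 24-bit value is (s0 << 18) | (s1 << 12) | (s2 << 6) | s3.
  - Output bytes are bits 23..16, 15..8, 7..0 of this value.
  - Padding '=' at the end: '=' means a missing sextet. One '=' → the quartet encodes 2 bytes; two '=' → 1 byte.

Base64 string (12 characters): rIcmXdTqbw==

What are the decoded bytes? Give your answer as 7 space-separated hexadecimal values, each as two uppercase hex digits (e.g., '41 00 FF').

After char 0 ('r'=43): chars_in_quartet=1 acc=0x2B bytes_emitted=0
After char 1 ('I'=8): chars_in_quartet=2 acc=0xAC8 bytes_emitted=0
After char 2 ('c'=28): chars_in_quartet=3 acc=0x2B21C bytes_emitted=0
After char 3 ('m'=38): chars_in_quartet=4 acc=0xAC8726 -> emit AC 87 26, reset; bytes_emitted=3
After char 4 ('X'=23): chars_in_quartet=1 acc=0x17 bytes_emitted=3
After char 5 ('d'=29): chars_in_quartet=2 acc=0x5DD bytes_emitted=3
After char 6 ('T'=19): chars_in_quartet=3 acc=0x17753 bytes_emitted=3
After char 7 ('q'=42): chars_in_quartet=4 acc=0x5DD4EA -> emit 5D D4 EA, reset; bytes_emitted=6
After char 8 ('b'=27): chars_in_quartet=1 acc=0x1B bytes_emitted=6
After char 9 ('w'=48): chars_in_quartet=2 acc=0x6F0 bytes_emitted=6
Padding '==': partial quartet acc=0x6F0 -> emit 6F; bytes_emitted=7

Answer: AC 87 26 5D D4 EA 6F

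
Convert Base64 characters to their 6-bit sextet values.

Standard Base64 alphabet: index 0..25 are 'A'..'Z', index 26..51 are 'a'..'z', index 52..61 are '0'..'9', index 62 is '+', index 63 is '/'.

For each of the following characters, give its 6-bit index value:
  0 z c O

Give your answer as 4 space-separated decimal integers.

'0': 0..9 range, 52 + ord('0') − ord('0') = 52
'z': a..z range, 26 + ord('z') − ord('a') = 51
'c': a..z range, 26 + ord('c') − ord('a') = 28
'O': A..Z range, ord('O') − ord('A') = 14

Answer: 52 51 28 14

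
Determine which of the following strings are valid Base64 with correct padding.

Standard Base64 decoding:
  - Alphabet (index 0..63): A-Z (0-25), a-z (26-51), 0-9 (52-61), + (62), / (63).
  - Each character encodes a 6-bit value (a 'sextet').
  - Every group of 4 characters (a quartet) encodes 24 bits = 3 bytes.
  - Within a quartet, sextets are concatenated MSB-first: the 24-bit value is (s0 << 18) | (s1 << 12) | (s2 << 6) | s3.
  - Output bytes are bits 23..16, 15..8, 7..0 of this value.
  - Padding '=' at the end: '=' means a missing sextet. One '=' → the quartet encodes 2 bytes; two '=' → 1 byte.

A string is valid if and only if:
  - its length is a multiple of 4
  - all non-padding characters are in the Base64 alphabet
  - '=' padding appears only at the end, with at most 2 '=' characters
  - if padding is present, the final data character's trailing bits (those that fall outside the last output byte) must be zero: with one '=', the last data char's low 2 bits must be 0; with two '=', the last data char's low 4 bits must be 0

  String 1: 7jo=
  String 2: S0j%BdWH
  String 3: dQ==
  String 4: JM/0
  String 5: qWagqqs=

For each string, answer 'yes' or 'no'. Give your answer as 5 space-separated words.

Answer: yes no yes yes yes

Derivation:
String 1: '7jo=' → valid
String 2: 'S0j%BdWH' → invalid (bad char(s): ['%'])
String 3: 'dQ==' → valid
String 4: 'JM/0' → valid
String 5: 'qWagqqs=' → valid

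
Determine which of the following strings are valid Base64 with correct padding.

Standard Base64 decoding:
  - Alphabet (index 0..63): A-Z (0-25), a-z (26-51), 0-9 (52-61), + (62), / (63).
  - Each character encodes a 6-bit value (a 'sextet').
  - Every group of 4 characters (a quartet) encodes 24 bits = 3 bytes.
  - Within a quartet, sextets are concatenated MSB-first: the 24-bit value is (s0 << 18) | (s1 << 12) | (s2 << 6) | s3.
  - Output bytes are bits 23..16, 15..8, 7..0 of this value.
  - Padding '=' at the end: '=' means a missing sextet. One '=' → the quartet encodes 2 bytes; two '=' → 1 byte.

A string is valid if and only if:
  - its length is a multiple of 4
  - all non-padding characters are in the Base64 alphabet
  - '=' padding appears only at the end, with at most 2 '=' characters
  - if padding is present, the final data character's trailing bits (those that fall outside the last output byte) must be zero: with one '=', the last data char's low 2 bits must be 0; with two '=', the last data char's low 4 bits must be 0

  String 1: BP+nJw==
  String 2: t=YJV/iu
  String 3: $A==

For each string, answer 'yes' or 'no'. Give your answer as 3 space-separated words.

String 1: 'BP+nJw==' → valid
String 2: 't=YJV/iu' → invalid (bad char(s): ['=']; '=' in middle)
String 3: '$A==' → invalid (bad char(s): ['$'])

Answer: yes no no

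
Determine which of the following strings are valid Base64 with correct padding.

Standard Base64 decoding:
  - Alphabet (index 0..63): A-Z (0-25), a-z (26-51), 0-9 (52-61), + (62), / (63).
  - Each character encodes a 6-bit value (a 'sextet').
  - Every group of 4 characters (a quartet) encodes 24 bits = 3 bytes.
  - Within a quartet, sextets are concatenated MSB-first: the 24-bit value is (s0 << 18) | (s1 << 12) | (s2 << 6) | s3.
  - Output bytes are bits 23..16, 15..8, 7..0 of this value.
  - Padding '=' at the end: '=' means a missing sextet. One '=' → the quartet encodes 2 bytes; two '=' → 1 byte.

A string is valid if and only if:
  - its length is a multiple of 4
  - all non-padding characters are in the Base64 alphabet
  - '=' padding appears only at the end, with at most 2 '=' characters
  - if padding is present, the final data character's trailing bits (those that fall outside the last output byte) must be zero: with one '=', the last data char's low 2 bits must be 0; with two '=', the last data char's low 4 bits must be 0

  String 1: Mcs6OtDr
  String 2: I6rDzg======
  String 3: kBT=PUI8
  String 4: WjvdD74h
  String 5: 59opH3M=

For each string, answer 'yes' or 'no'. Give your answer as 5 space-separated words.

Answer: yes no no yes yes

Derivation:
String 1: 'Mcs6OtDr' → valid
String 2: 'I6rDzg======' → invalid (6 pad chars (max 2))
String 3: 'kBT=PUI8' → invalid (bad char(s): ['=']; '=' in middle)
String 4: 'WjvdD74h' → valid
String 5: '59opH3M=' → valid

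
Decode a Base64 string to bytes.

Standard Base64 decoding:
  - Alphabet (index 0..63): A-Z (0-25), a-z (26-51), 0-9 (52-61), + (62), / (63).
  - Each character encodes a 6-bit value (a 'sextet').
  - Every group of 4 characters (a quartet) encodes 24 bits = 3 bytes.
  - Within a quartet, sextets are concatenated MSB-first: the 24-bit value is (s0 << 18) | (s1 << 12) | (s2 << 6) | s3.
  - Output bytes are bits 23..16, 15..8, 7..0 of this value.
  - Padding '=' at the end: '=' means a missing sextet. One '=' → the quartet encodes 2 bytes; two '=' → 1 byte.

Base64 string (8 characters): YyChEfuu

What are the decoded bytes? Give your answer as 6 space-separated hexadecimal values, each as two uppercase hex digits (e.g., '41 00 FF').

Answer: 63 20 A1 11 FB AE

Derivation:
After char 0 ('Y'=24): chars_in_quartet=1 acc=0x18 bytes_emitted=0
After char 1 ('y'=50): chars_in_quartet=2 acc=0x632 bytes_emitted=0
After char 2 ('C'=2): chars_in_quartet=3 acc=0x18C82 bytes_emitted=0
After char 3 ('h'=33): chars_in_quartet=4 acc=0x6320A1 -> emit 63 20 A1, reset; bytes_emitted=3
After char 4 ('E'=4): chars_in_quartet=1 acc=0x4 bytes_emitted=3
After char 5 ('f'=31): chars_in_quartet=2 acc=0x11F bytes_emitted=3
After char 6 ('u'=46): chars_in_quartet=3 acc=0x47EE bytes_emitted=3
After char 7 ('u'=46): chars_in_quartet=4 acc=0x11FBAE -> emit 11 FB AE, reset; bytes_emitted=6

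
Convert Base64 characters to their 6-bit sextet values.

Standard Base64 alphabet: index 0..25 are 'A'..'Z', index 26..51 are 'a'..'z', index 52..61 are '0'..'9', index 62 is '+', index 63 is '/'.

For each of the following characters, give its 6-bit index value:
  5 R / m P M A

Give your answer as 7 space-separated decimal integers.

Answer: 57 17 63 38 15 12 0

Derivation:
'5': 0..9 range, 52 + ord('5') − ord('0') = 57
'R': A..Z range, ord('R') − ord('A') = 17
'/': index 63
'm': a..z range, 26 + ord('m') − ord('a') = 38
'P': A..Z range, ord('P') − ord('A') = 15
'M': A..Z range, ord('M') − ord('A') = 12
'A': A..Z range, ord('A') − ord('A') = 0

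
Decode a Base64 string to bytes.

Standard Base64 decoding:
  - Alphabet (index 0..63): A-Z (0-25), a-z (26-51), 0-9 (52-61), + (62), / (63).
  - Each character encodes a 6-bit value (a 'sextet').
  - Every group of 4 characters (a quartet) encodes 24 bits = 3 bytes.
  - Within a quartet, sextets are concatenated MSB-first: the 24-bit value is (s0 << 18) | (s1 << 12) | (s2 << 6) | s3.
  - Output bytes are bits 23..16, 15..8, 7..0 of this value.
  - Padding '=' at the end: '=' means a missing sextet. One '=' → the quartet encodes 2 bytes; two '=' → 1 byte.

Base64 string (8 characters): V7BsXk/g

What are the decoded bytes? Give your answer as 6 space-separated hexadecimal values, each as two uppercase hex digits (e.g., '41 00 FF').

Answer: 57 B0 6C 5E 4F E0

Derivation:
After char 0 ('V'=21): chars_in_quartet=1 acc=0x15 bytes_emitted=0
After char 1 ('7'=59): chars_in_quartet=2 acc=0x57B bytes_emitted=0
After char 2 ('B'=1): chars_in_quartet=3 acc=0x15EC1 bytes_emitted=0
After char 3 ('s'=44): chars_in_quartet=4 acc=0x57B06C -> emit 57 B0 6C, reset; bytes_emitted=3
After char 4 ('X'=23): chars_in_quartet=1 acc=0x17 bytes_emitted=3
After char 5 ('k'=36): chars_in_quartet=2 acc=0x5E4 bytes_emitted=3
After char 6 ('/'=63): chars_in_quartet=3 acc=0x1793F bytes_emitted=3
After char 7 ('g'=32): chars_in_quartet=4 acc=0x5E4FE0 -> emit 5E 4F E0, reset; bytes_emitted=6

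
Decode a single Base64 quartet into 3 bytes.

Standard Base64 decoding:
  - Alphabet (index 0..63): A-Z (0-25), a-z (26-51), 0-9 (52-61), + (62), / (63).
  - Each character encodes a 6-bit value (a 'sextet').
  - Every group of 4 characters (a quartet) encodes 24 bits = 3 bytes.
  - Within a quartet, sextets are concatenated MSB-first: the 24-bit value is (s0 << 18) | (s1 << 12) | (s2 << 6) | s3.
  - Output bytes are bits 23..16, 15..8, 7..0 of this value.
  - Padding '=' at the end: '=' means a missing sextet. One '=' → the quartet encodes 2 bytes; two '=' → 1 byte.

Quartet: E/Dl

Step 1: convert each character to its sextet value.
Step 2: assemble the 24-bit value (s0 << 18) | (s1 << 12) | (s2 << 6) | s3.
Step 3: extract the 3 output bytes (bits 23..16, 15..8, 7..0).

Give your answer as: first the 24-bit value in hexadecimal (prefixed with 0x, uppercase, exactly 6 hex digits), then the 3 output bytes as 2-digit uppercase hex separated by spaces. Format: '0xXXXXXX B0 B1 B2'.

Answer: 0x13F0E5 13 F0 E5

Derivation:
Sextets: E=4, /=63, D=3, l=37
24-bit: (4<<18) | (63<<12) | (3<<6) | 37
      = 0x100000 | 0x03F000 | 0x0000C0 | 0x000025
      = 0x13F0E5
Bytes: (v>>16)&0xFF=13, (v>>8)&0xFF=F0, v&0xFF=E5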